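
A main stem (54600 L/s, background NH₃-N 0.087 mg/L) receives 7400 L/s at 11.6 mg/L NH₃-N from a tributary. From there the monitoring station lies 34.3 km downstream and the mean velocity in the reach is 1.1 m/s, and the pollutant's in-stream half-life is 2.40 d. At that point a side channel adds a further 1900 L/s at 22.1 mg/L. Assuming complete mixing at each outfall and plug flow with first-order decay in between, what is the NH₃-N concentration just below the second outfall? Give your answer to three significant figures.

Flow-weighted average: C = (54600·0.08700 + 7400·11.60) / 62000 = 90590/62000 = 1.461 mg/L; combined flow 62000 L/s.
Travel time t = 34.3·1000 / 1.1 = 31180 s = 8.662 h.
Half-life 2.40 d → k = ln 2 / 2.40 = 0.2888 d⁻¹.
Decay over the reach: 1.461·exp(−kt) = 1.461·0.9010 = 1.317 mg/L.
At the second outfall, C = (62000·1.317 + 1900·22.10) / (62000 + 1900) = 1.934 mg/L.

1.93 mg/L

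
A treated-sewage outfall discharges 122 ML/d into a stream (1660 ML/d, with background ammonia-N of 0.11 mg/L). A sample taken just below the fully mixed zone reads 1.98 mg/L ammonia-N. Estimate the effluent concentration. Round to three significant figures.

27.4 mg/L

Mass balance: 1660·0.1100 + 122.0·Cₑ = 1782·1.980
→ Cₑ = (1782·1.980 − 1660·0.1100) / 122.0 = 27.42 mg/L.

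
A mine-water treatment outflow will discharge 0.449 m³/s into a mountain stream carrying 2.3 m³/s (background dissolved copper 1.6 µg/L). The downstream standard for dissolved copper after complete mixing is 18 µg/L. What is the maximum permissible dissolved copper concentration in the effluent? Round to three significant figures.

At the limit, (Qr·Cr + Qe·Cₑ)/(Qr + Qe) = 18:
Cₑ = (2.749·18 − 2.300·1.600) / 0.4490 = 102.0 µg/L.

102 µg/L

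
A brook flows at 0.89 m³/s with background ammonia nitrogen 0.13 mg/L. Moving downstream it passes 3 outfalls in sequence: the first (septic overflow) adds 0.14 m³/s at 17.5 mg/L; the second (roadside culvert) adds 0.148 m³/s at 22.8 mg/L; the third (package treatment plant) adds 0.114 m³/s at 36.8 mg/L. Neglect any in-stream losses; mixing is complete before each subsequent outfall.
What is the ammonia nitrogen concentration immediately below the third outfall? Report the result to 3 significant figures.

Outfall 1: combined Q = 1.030 m³/s; C = (0.8900·0.1300 + 0.1400·17.50)/1.030 = 2.491 mg/L.
Outfall 2: combined Q = 1.178 m³/s; C = (1.030·2.491 + 0.1480·22.80)/1.178 = 5.043 mg/L.
Outfall 3: combined Q = 1.292 m³/s; C = (1.178·5.043 + 0.1140·36.80)/1.292 = 7.845 mg/L.

7.84 mg/L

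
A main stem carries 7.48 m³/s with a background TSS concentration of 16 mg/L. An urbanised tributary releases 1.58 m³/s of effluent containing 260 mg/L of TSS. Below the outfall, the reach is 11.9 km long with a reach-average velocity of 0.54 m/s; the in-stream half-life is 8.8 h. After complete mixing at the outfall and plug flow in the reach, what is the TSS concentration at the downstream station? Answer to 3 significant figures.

36.2 mg/L

Mass balance: C = (7.480·16.00 + 1.580·260.0) / 9.060 = 530.5/9.060 = 58.55 mg/L.
Travel time t = 11.9·1000 / 0.54 = 22040 s = 6.121 h.
Half-life 8.8 h → k = ln 2 / 8.8 = 0.07877 h⁻¹ = 1.890 d⁻¹.
After decay, C = 58.55 × e^(−kt) = 58.55 × 0.6174 = 36.15 mg/L.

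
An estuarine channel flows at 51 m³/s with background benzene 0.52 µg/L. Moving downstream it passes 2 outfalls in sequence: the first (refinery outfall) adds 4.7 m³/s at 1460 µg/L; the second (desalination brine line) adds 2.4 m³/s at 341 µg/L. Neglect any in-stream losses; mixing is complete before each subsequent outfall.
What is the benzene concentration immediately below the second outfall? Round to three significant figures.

Outfall 1: combined Q = 55.70 m³/s; C = (51.00·0.5200 + 4.700·1460)/55.70 = 123.7 µg/L.
Outfall 2: combined Q = 58.10 m³/s; C = (55.70·123.7 + 2.400·341.0)/58.10 = 132.6 µg/L.

133 µg/L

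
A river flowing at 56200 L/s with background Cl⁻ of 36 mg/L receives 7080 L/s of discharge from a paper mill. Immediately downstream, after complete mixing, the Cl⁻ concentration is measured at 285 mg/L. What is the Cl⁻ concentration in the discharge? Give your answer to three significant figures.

2260 mg/L

Mass balance: 56200·36.00 + 7080·Cₑ = 63280·285.0
→ Cₑ = (63280·285.0 − 56200·36.00) / 7080 = 2262 mg/L.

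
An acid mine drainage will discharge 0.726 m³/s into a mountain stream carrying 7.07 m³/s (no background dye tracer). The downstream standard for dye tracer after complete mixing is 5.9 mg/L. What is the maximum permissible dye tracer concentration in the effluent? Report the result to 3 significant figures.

63.4 mg/L

At the limit, (Qr·Cr + Qe·Cₑ)/(Qr + Qe) = 5.9:
Cₑ = (7.796·5.9 − 7.070·0) / 0.7260 = 63.36 mg/L.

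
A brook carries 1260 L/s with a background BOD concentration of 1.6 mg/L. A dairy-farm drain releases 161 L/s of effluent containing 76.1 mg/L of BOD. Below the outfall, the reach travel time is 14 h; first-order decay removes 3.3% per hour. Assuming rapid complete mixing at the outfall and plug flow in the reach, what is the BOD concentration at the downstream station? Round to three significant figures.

6.28 mg/L

Conservation of mass: C = (1260·1.600 + 161.0·76.10) / 1421 = 14270/1421 = 10.04 mg/L.
3.3%/h lost → k = −ln(1 − 0.033) = 0.03356 h⁻¹.
After decay, C = 10.04 × e^(−kt) = 10.04 × 0.6251 = 6.277 mg/L.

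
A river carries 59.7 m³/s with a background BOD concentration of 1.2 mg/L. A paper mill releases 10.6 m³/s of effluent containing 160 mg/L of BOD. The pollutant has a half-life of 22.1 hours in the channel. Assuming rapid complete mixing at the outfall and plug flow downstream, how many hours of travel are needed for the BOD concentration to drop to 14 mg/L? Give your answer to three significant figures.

18.7 h

Conservation of mass: C = (59.70·1.200 + 10.60·160.0) / 70.30 = 1768/70.30 = 25.14 mg/L.
Half-life 22.1 h → k = ln 2 / 22.1 = 0.03136 h⁻¹ = 0.7527 d⁻¹.
25.14·exp(−k·t) = 14 → t = ln(25.14/14)/k = 67210 s = 18.67 h.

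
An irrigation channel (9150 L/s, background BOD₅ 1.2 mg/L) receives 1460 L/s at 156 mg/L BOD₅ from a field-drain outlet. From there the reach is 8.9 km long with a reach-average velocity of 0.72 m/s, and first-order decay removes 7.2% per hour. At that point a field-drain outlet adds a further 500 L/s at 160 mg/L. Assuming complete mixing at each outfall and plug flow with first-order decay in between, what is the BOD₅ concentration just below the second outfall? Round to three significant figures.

23.8 mg/L

Conservation of mass: C = (9150·1.200 + 1460·156.0) / 10610 = 238700/10610 = 22.50 mg/L; combined flow 10610 L/s.
Travel time t = 8.9·1000 / 0.72 = 12360 s = 3.434 h.
7.2%/h lost → k = −ln(1 − 0.072) = 0.07472 h⁻¹.
Applying C = C₀e^(−kt): 22.50 × 0.7737 = 17.41 mg/L.
At the second outfall, C = (10610·17.41 + 500.0·160.0) / (10610 + 500.0) = 23.83 mg/L.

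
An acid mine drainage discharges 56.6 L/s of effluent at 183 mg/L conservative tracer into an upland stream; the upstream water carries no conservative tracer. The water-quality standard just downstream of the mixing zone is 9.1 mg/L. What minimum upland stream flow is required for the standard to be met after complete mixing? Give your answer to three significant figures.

Set C_mix = 9.1: (Q·0 + 56.60·183.0) / (Q + 56.60) = 9.1
→ Q = 56.60·(183.0 − 9.1)/(9.1 − 0) = 1082 L/s.

1080 L/s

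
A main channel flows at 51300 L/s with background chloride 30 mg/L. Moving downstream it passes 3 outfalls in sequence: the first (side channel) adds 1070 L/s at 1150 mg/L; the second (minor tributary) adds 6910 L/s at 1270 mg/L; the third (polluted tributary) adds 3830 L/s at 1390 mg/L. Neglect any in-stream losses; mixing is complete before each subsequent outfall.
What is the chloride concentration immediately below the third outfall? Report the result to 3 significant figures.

267 mg/L

Outfall 1: combined Q = 52370 L/s; C = (51300·30.00 + 1070·1150)/52370 = 52.88 mg/L.
Outfall 2: combined Q = 59280 L/s; C = (52370·52.88 + 6910·1270)/59280 = 194.8 mg/L.
Outfall 3: combined Q = 63110 L/s; C = (59280·194.8 + 3830·1390)/63110 = 267.3 mg/L.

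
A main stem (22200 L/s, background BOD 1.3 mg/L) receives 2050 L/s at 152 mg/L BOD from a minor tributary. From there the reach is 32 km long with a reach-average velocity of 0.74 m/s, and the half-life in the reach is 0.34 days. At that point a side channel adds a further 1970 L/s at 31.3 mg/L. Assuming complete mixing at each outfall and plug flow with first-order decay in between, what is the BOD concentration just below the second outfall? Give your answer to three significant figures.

7.03 mg/L

After mixing, C = (22200·1.300 + 2050·152.0) / 24250 = 340500/24250 = 14.04 mg/L; combined flow 24250 L/s.
Travel time t = 32·1000 / 0.74 = 43240 s = 12.01 h.
Half-life 0.34 d → k = ln 2 / 0.34 = 2.039 d⁻¹.
Decay over the reach: 14.04·exp(−kt) = 14.04·0.3605 = 5.061 mg/L.
At the second outfall, C = (24250·5.061 + 1970·31.30) / (24250 + 1970) = 7.032 mg/L.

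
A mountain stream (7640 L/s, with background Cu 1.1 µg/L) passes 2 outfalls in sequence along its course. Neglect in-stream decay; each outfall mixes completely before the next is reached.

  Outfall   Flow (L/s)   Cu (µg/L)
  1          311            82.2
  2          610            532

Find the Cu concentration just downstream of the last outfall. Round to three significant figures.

After outfall 1: Q = 7640 + 311.0 = 7951 L/s; C = (7640·1.100 + 311.0·82.20)/7951 = 4.272 µg/L.
After outfall 2: Q = 7951 + 610.0 = 8561 L/s; C = (7951·4.272 + 610.0·532.0)/8561 = 41.87 µg/L.

41.9 µg/L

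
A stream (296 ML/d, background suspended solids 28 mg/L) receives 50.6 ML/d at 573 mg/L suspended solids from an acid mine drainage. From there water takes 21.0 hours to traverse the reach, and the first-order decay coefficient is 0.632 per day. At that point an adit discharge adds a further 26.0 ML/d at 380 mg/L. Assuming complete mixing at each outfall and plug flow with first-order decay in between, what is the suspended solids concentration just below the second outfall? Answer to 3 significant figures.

84.1 mg/L

Conservation of mass: C = (296.0·28.00 + 50.60·573.0) / 346.6 = 37280/346.6 = 107.6 mg/L; combined flow 346.6 ML/d.
Applying C = C₀e^(−kt): 107.6 × 0.5752 = 61.87 mg/L.
At the second outfall, C = (346.6·61.87 + 26.00·380.0) / (346.6 + 26.00) = 84.07 mg/L.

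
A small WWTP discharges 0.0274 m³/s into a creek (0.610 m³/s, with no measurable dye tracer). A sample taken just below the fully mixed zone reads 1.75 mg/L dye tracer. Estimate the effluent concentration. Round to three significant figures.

Mass balance: 0.6100·0 + 0.02740·Cₑ = 0.6374·1.750
→ Cₑ = (0.6374·1.750 − 0.6100·0) / 0.02740 = 40.71 mg/L.

40.7 mg/L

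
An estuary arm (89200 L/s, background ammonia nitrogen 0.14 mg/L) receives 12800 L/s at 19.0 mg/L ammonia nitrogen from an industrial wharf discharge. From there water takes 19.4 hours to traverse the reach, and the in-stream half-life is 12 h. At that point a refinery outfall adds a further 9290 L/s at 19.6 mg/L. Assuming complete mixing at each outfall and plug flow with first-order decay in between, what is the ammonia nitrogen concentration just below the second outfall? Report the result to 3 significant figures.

2.39 mg/L

Flow-weighted average: C = (89200·0.1400 + 12800·19.00) / 102000 = 255700/102000 = 2.507 mg/L; combined flow 102000 L/s.
Half-life 12 h → k = ln 2 / 12 = 0.05776 h⁻¹ = 1.386 d⁻¹.
After decay, C = 2.507 × e^(−kt) = 2.507 × 0.3261 = 0.8174 mg/L.
At the second outfall, C = (102000·0.8174 + 9290·19.60) / (102000 + 9290) = 2.385 mg/L.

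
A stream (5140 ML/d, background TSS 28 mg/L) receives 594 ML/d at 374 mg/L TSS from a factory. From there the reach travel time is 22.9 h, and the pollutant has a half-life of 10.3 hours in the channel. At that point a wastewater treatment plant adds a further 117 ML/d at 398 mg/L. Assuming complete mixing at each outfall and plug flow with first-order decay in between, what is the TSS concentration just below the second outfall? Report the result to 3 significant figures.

21.4 mg/L

Flow-weighted average: C = (5140·28.00 + 594.0·374.0) / 5734 = 366100/5734 = 63.84 mg/L; combined flow 5734 ML/d.
Half-life 10.3 h → k = ln 2 / 10.3 = 0.06730 h⁻¹ = 1.615 d⁻¹.
First-order decay: C = 63.84·exp(−k·t) = 63.84·0.2142 = 13.67 mg/L.
Second outfall: C = (5734·13.67 + 117.0·398.0)/5851 = 21.36 mg/L.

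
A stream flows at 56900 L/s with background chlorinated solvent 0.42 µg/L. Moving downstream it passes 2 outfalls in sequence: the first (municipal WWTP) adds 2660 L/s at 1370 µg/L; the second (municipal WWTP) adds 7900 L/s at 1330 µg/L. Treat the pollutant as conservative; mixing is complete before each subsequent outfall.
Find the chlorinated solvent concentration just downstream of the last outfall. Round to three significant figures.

Below outfall 1: Q → 59560 L/s, C = (56900·0.4200 + 2660·1370)/59560 = 61.59 µg/L.
Below outfall 2: Q → 67460 L/s, C = (59560·61.59 + 7900·1330)/67460 = 210.1 µg/L.

210 µg/L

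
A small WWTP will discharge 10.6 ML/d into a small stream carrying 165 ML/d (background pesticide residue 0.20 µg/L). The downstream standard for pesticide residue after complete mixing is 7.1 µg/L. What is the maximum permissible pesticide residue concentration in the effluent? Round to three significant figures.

115 µg/L

At the limit, (Qr·Cr + Qe·Cₑ)/(Qr + Qe) = 7.1:
Cₑ = (175.6·7.1 − 165.0·0.2000) / 10.60 = 114.5 µg/L.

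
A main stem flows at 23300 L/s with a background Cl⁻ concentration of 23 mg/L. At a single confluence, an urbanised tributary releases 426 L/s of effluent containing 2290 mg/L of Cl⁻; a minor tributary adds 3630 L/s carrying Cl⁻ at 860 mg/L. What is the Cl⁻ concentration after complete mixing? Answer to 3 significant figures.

After mixing, C = (23300·23.00 + 426.0·2290 + 3630·860.0) / 27360 = 4633000/27360 = 169.4 mg/L.

169 mg/L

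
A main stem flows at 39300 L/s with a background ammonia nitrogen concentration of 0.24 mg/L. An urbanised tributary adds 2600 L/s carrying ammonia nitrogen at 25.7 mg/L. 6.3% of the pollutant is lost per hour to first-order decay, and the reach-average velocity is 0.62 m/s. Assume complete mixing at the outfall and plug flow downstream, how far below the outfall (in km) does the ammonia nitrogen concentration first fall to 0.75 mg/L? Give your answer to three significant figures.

30.4 km

Flow-weighted average: C = (39300·0.2400 + 2600·25.70) / 41900 = 76250/41900 = 1.820 mg/L.
6.3%/h lost → k = −ln(1 − 0.063) = 0.06507 h⁻¹.
Set 1.820·exp(−k·t) = 0.75 → t = ln(1.820/0.75)/k = 49040 s = 13.62 h.
Distance = v·t = 0.62·49040 = 30410 m = 30.41 km.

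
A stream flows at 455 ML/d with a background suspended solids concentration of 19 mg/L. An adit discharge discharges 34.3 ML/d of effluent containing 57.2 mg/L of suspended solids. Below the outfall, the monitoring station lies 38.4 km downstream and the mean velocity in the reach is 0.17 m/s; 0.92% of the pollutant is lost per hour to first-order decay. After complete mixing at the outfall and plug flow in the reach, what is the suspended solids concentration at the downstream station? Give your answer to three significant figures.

12.1 mg/L

Conservation of mass: C = (455.0·19.00 + 34.30·57.20) / 489.3 = 10610/489.3 = 21.68 mg/L.
Travel time t = 38.4·1000 / 0.17 = 225900 s = 62.75 h.
0.92%/h lost → k = −ln(1 − 0.0092) = 0.009243 h⁻¹.
Applying C = C₀e^(−kt): 21.68 × 0.5599 = 12.14 mg/L.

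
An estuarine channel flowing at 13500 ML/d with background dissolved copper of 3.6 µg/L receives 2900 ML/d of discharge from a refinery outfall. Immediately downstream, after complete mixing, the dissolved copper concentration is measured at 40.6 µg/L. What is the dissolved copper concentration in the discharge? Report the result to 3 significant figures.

213 µg/L

Mass balance: 13500·3.600 + 2900·Cₑ = 16400·40.60
→ Cₑ = (16400·40.60 − 13500·3.600) / 2900 = 212.8 µg/L.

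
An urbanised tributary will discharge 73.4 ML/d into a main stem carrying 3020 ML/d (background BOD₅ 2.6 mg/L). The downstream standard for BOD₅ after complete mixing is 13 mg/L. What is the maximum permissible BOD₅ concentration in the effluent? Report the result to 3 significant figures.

441 mg/L

At the limit, (Qr·Cr + Qe·Cₑ)/(Qr + Qe) = 13:
Cₑ = (3093·13 − 3020·2.600) / 73.40 = 440.9 mg/L.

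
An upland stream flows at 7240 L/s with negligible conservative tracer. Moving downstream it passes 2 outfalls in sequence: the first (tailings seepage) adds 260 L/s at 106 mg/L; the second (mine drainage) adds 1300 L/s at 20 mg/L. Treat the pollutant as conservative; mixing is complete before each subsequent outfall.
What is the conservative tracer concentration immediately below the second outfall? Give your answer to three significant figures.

6.09 mg/L

Outfall 1: combined Q = 7500 L/s; C = (7240·0 + 260.0·106.0)/7500 = 3.675 mg/L.
Outfall 2: combined Q = 8800 L/s; C = (7500·3.675 + 1300·20.00)/8800 = 6.086 mg/L.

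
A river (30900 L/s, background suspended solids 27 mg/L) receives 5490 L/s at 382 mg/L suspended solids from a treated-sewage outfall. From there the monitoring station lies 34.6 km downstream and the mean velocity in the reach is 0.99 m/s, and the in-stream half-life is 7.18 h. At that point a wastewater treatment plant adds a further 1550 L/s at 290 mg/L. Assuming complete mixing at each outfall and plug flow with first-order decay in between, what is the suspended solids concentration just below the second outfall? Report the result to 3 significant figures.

Mixed concentration C = ΣQC/ΣQ = (30900·27.00 + 5490·382.0) / 36390 = 2931000/36390 = 80.56 mg/L; combined flow 36390 L/s.
Travel time t = 34.6·1000 / 0.99 = 34950 s = 9.708 h.
Half-life 7.18 h → k = ln 2 / 7.18 = 0.09654 h⁻¹ = 2.317 d⁻¹.
After decay, C = 80.56 × e^(−kt) = 80.56 × 0.3917 = 31.56 mg/L.
Second outfall: C = (36390·31.56 + 1550·290.0)/37940 = 42.11 mg/L.

42.1 mg/L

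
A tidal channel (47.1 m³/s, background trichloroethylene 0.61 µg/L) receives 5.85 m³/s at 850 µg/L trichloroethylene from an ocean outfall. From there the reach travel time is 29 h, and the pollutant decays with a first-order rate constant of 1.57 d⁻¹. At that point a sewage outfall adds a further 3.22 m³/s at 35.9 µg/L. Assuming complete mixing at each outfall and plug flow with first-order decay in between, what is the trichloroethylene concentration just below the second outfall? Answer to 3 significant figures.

Mixed concentration C = ΣQC/ΣQ = (47.10·0.6100 + 5.850·850.0) / 52.95 = 5001/52.95 = 94.45 µg/L; combined flow 52.95 m³/s.
Applying C = C₀e^(−kt): 94.45 × 0.1500 = 14.17 µg/L.
At the second outfall, C = (52.95·14.17 + 3.220·35.90) / (52.95 + 3.220) = 15.41 µg/L.

15.4 µg/L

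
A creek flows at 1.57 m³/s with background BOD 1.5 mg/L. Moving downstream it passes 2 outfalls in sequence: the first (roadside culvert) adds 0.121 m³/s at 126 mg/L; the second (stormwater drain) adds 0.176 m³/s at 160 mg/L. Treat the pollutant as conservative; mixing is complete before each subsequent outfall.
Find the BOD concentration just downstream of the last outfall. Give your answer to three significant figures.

Outfall 1: combined Q = 1.691 m³/s; C = (1.570·1.500 + 0.1210·126.0)/1.691 = 10.41 mg/L.
Outfall 2: combined Q = 1.867 m³/s; C = (1.691·10.41 + 0.1760·160.0)/1.867 = 24.51 mg/L.

24.5 mg/L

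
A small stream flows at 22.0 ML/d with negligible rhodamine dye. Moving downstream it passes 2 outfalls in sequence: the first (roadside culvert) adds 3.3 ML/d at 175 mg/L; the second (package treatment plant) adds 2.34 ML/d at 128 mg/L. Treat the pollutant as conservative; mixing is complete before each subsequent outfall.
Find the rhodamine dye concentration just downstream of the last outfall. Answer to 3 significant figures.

31.7 mg/L

Below outfall 1: Q → 25.30 ML/d, C = (22.00·0 + 3.300·175.0)/25.30 = 22.83 mg/L.
Below outfall 2: Q → 27.64 ML/d, C = (25.30·22.83 + 2.340·128.0)/27.64 = 31.73 mg/L.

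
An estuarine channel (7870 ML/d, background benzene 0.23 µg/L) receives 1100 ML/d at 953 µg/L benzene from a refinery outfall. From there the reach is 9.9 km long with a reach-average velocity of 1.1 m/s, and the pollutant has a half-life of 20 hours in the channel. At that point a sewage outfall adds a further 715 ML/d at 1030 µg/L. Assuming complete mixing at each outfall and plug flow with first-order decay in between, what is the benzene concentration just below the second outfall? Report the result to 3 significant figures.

175 µg/L

After mixing, C = (7870·0.2300 + 1100·953.0) / 8970 = 1050000/8970 = 117.1 µg/L; combined flow 8970 ML/d.
Travel time t = 9.9·1000 / 1.1 = 9000 s = 2.500 h.
Half-life 20 h → k = ln 2 / 20 = 0.03466 h⁻¹ = 0.8318 d⁻¹.
First-order decay: C = 117.1·exp(−k·t) = 117.1·0.9170 = 107.4 µg/L.
Second outfall: C = (8970·107.4 + 715.0·1030)/9685 = 175.5 µg/L.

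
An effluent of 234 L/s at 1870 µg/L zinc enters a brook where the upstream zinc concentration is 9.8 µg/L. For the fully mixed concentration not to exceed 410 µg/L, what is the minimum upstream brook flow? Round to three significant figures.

854 L/s

Set C_mix = 410: (Q·9.800 + 234.0·1870) / (Q + 234.0) = 410
→ Q = 234.0·(1870 − 410)/(410 − 9.800) = 853.7 L/s.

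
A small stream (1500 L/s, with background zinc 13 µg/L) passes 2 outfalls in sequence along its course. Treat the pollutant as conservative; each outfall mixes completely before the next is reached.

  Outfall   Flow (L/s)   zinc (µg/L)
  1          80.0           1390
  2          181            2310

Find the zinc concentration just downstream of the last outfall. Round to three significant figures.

Below outfall 1: Q → 1580 L/s, C = (1500·13.00 + 80.00·1390)/1580 = 82.72 µg/L.
Below outfall 2: Q → 1761 L/s, C = (1580·82.72 + 181.0·2310)/1761 = 311.6 µg/L.

312 µg/L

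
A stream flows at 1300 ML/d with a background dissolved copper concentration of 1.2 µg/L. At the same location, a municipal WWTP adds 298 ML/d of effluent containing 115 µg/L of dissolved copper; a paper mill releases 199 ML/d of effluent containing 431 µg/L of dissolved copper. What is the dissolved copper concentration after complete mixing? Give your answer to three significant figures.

67.7 µg/L

Mixed concentration C = ΣQC/ΣQ = (1300·1.200 + 298.0·115.0 + 199.0·431.0) / 1797 = 121600/1797 = 67.67 µg/L.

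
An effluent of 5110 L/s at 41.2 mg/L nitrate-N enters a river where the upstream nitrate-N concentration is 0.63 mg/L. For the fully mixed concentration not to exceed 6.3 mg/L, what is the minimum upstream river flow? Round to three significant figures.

Set C_mix = 6.3: (Q·0.6300 + 5110·41.20) / (Q + 5110) = 6.3
→ Q = 5110·(41.20 − 6.3)/(6.3 − 0.6300) = 31450 L/s.

31500 L/s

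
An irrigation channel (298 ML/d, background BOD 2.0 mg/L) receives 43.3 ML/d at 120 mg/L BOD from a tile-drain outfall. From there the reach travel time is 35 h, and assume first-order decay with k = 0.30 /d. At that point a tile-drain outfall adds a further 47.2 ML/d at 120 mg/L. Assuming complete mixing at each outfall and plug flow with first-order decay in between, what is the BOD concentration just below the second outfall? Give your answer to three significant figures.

24.2 mg/L

Mass balance: C = (298.0·2.000 + 43.30·120.0) / 341.3 = 5792/341.3 = 16.97 mg/L; combined flow 341.3 ML/d.
First-order decay: C = 16.97·exp(−k·t) = 16.97·0.6456 = 10.96 mg/L.
At the second outfall, C = (341.3·10.96 + 47.20·120.0) / (341.3 + 47.20) = 24.20 mg/L.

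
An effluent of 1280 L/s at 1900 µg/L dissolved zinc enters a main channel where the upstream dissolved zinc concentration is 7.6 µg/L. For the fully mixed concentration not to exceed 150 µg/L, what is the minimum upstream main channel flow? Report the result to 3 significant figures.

Set C_mix = 150: (Q·7.600 + 1280·1900) / (Q + 1280) = 150
→ Q = 1280·(1900 − 150)/(150 − 7.600) = 15730 L/s.

15700 L/s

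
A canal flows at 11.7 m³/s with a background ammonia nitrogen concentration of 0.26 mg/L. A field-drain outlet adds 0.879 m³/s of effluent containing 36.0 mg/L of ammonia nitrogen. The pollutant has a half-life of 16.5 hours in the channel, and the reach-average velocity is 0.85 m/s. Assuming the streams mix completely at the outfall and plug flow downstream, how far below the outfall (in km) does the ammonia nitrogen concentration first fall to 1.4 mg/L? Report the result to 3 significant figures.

Mass balance: C = (11.70·0.2600 + 0.8790·36.00) / 12.58 = 34.69/12.58 = 2.757 mg/L.
Half-life 16.5 h → k = ln 2 / 16.5 = 0.04201 h⁻¹ = 1.008 d⁻¹.
Set 2.757·exp(−k·t) = 1.4 → t = ln(2.757/1.4)/k = 58090 s = 16.14 h.
Distance = v·t = 0.85·58090 = 49370 m = 49.37 km.

49.4 km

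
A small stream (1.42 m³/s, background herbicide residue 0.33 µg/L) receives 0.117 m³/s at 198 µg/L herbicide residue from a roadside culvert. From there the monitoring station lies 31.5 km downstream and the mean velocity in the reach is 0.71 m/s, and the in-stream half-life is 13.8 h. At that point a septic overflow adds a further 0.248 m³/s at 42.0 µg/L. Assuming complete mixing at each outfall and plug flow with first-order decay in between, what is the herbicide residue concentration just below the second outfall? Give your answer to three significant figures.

13.0 µg/L

Mass balance: C = (1.420·0.3300 + 0.1170·198.0) / 1.537 = 23.63/1.537 = 15.38 µg/L; combined flow 1.537 m³/s.
Travel time t = 31.5·1000 / 0.71 = 44370 s = 12.32 h.
Half-life 13.8 h → k = ln 2 / 13.8 = 0.05023 h⁻¹ = 1.205 d⁻¹.
First-order decay: C = 15.38·exp(−k·t) = 15.38·0.5385 = 8.280 µg/L.
At the second outfall, C = (1.537·8.280 + 0.2480·42.00) / (1.537 + 0.2480) = 12.97 µg/L.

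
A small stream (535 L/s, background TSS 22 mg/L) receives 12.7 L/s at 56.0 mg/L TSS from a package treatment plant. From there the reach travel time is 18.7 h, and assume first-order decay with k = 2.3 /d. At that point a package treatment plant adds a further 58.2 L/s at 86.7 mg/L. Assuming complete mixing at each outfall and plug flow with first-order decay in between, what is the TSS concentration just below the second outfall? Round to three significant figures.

Conservation of mass: C = (535.0·22.00 + 12.70·56.00) / 547.7 = 12480/547.7 = 22.79 mg/L; combined flow 547.7 L/s.
First-order decay: C = 22.79·exp(−k·t) = 22.79·0.1666 = 3.797 mg/L.
Second outfall: C = (547.7·3.797 + 58.20·86.70)/605.9 = 11.76 mg/L.

11.8 mg/L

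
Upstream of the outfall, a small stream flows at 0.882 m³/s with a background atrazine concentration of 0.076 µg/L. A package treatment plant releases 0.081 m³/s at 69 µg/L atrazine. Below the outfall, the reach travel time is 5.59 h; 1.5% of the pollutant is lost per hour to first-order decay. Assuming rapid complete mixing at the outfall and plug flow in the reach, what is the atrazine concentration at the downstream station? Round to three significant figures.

Conservation of mass: C = (0.8820·0.07600 + 0.08100·69.00) / 0.9630 = 5.656/0.9630 = 5.873 µg/L.
1.5%/h lost → k = −ln(1 − 0.015) = 0.01511 h⁻¹.
Decay over the reach: 5.873·exp(−kt) = 5.873·0.9190 = 5.398 µg/L.

5.40 µg/L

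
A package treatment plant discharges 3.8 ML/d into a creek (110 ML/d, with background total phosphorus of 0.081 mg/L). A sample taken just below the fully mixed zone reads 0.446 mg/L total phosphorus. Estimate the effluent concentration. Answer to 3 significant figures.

Mass balance: 110.0·0.08100 + 3.800·Cₑ = 113.8·0.4460
→ Cₑ = (113.8·0.4460 − 110.0·0.08100) / 3.800 = 11.01 mg/L.

11.0 mg/L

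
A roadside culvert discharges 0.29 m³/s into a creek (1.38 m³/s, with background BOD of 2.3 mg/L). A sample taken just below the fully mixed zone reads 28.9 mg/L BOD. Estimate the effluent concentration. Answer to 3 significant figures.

155 mg/L

Mass balance: 1.380·2.300 + 0.2900·Cₑ = 1.670·28.90
→ Cₑ = (1.670·28.90 − 1.380·2.300) / 0.2900 = 155.5 mg/L.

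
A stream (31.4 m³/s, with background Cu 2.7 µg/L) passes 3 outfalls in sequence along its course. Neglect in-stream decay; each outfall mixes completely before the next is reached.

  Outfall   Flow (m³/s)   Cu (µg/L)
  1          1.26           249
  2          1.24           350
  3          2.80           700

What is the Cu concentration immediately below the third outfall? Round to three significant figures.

After outfall 1: Q = 31.40 + 1.260 = 32.66 m³/s; C = (31.40·2.700 + 1.260·249.0)/32.66 = 12.20 µg/L.
After outfall 2: Q = 32.66 + 1.240 = 33.90 m³/s; C = (32.66·12.20 + 1.240·350.0)/33.90 = 24.56 µg/L.
After outfall 3: Q = 33.90 + 2.800 = 36.70 m³/s; C = (33.90·24.56 + 2.800·700.0)/36.70 = 76.09 µg/L.

76.1 µg/L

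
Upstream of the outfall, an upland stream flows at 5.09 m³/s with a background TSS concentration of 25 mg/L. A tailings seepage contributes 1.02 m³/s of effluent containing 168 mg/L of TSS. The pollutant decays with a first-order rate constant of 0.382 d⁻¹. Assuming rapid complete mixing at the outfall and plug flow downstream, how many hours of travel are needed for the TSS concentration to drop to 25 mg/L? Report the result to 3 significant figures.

After mixing, C = (5.090·25.00 + 1.020·168.0) / 6.110 = 298.6/6.110 = 48.87 mg/L.
48.87·exp(−k·t) = 25 → t = ln(48.87/25)/k = 151600 s = 42.12 h.

42.1 h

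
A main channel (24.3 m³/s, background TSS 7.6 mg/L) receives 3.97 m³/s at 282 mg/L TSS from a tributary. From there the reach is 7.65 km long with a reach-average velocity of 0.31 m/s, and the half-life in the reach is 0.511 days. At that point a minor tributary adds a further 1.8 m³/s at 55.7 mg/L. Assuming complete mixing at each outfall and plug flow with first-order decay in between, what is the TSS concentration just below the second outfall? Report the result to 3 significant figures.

32.8 mg/L

Conservation of mass: C = (24.30·7.600 + 3.970·282.0) / 28.27 = 1304/28.27 = 46.13 mg/L; combined flow 28.27 m³/s.
Travel time t = 7.65·1000 / 0.31 = 24680 s = 6.855 h.
Half-life 0.511 d → k = ln 2 / 0.511 = 1.356 d⁻¹.
After decay, C = 46.13 × e^(−kt) = 46.13 × 0.6788 = 31.32 mg/L.
Second outfall: C = (28.27·31.32 + 1.800·55.70)/30.07 = 32.78 mg/L.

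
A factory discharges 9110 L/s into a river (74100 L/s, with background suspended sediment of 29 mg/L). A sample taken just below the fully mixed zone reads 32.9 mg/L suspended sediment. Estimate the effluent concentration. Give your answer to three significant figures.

Mass balance: 74100·29.00 + 9110·Cₑ = 83210·32.90
→ Cₑ = (83210·32.90 − 74100·29.00) / 9110 = 64.62 mg/L.

64.6 mg/L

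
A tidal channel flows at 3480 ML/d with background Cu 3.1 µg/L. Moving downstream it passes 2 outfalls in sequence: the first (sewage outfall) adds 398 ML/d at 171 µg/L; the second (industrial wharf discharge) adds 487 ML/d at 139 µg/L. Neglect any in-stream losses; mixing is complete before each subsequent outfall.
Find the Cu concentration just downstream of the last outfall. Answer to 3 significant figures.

33.6 µg/L

Outfall 1: combined Q = 3878 ML/d; C = (3480·3.100 + 398.0·171.0)/3878 = 20.33 µg/L.
Outfall 2: combined Q = 4365 ML/d; C = (3878·20.33 + 487.0·139.0)/4365 = 33.57 µg/L.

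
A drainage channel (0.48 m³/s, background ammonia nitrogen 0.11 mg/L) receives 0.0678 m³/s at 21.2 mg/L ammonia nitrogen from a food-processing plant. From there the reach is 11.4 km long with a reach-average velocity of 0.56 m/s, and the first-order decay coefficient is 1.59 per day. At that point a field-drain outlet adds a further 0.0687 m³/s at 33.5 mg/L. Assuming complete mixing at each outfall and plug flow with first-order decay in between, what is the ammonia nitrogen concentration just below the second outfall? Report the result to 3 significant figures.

Mixed concentration C = ΣQC/ΣQ = (0.4800·0.1100 + 0.06780·21.20) / 0.5478 = 1.490/0.5478 = 2.720 mg/L; combined flow 0.5478 m³/s.
Travel time t = 11.4·1000 / 0.56 = 20360 s = 5.655 h.
Applying C = C₀e^(−kt): 2.720 × 0.6875 = 1.870 mg/L.
Second outfall: C = (0.5478·1.870 + 0.06870·33.50)/0.6165 = 5.395 mg/L.

5.39 mg/L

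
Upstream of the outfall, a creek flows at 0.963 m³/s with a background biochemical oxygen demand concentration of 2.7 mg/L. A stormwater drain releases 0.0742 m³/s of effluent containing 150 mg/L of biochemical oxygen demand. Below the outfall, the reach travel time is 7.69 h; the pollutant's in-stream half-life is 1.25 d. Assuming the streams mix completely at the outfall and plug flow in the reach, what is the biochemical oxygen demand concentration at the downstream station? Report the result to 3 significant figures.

11.1 mg/L

Conservation of mass: C = (0.9630·2.700 + 0.07420·150.0) / 1.037 = 13.73/1.037 = 13.24 mg/L.
Half-life 1.25 d → k = ln 2 / 1.25 = 0.5545 d⁻¹.
First-order decay: C = 13.24·exp(−k·t) = 13.24·0.8372 = 11.08 mg/L.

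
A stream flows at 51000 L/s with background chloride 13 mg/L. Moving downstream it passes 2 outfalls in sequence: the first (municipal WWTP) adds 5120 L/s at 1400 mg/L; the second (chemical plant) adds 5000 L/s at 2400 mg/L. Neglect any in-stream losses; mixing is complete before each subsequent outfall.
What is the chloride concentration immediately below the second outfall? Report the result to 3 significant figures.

After outfall 1: Q = 51000 + 5120 = 56120 L/s; C = (51000·13.00 + 5120·1400)/56120 = 139.5 mg/L.
After outfall 2: Q = 56120 + 5000 = 61120 L/s; C = (56120·139.5 + 5000·2400)/61120 = 324.5 mg/L.

324 mg/L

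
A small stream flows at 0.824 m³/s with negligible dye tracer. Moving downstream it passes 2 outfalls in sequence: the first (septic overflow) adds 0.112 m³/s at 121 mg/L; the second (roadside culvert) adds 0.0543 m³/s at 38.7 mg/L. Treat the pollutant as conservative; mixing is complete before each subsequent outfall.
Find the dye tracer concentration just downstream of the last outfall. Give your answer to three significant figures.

15.8 mg/L

After outfall 1: Q = 0.8240 + 0.1120 = 0.9360 m³/s; C = (0.8240·0 + 0.1120·121.0)/0.9360 = 14.48 mg/L.
After outfall 2: Q = 0.9360 + 0.05430 = 0.9903 m³/s; C = (0.9360·14.48 + 0.05430·38.70)/0.9903 = 15.81 mg/L.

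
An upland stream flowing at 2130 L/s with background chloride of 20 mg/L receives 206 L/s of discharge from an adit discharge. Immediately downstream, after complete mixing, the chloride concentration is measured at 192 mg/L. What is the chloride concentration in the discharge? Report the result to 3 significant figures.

Mass balance: 2130·20.00 + 206.0·Cₑ = 2336·192.0
→ Cₑ = (2336·192.0 − 2130·20.00) / 206.0 = 1970 mg/L.

1970 mg/L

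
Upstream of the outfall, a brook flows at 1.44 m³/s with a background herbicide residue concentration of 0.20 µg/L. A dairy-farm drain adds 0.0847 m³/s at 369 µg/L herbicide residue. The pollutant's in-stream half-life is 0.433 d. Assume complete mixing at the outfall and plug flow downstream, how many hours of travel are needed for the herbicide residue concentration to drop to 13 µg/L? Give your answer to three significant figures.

6.97 h

Mixed concentration C = ΣQC/ΣQ = (1.440·0.2000 + 0.08470·369.0) / 1.525 = 31.54/1.525 = 20.69 µg/L.
Half-life 0.433 d → k = ln 2 / 0.433 = 1.601 d⁻¹.
20.69·exp(−k·t) = 13 → t = ln(20.69/13)/k = 25070 s = 6.965 h.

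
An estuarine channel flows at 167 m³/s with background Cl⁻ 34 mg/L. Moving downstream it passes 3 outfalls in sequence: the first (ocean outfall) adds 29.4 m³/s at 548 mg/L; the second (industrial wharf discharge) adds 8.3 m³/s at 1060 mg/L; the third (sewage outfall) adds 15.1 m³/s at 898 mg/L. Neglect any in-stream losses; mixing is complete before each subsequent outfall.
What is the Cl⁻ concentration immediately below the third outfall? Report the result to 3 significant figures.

201 mg/L

Below outfall 1: Q → 196.4 m³/s, C = (167.0·34.00 + 29.40·548.0)/196.4 = 110.9 mg/L.
Below outfall 2: Q → 204.7 m³/s, C = (196.4·110.9 + 8.300·1060)/204.7 = 149.4 mg/L.
Below outfall 3: Q → 219.8 m³/s, C = (204.7·149.4 + 15.10·898.0)/219.8 = 200.9 mg/L.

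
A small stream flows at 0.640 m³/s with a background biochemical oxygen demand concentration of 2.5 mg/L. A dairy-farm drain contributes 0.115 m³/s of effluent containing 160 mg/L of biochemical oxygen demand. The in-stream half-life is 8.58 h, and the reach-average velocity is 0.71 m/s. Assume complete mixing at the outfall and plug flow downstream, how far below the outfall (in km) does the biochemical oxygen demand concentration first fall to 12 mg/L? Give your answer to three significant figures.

Conservation of mass: C = (0.6400·2.500 + 0.1150·160.0) / 0.7550 = 20.00/0.7550 = 26.49 mg/L.
Half-life 8.58 h → k = ln 2 / 8.58 = 0.08079 h⁻¹ = 1.939 d⁻¹.
Set 26.49·exp(−k·t) = 12 → t = ln(26.49/12)/k = 35290 s = 9.802 h.
Distance = v·t = 0.71·35290 = 25050 m = 25.05 km.

25.1 km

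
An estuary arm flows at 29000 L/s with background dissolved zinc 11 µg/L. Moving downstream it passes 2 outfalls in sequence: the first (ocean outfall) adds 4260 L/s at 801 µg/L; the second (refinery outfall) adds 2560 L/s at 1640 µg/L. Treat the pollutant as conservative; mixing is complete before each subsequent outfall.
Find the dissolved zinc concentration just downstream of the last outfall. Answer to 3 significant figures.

221 µg/L

Below outfall 1: Q → 33260 L/s, C = (29000·11.00 + 4260·801.0)/33260 = 112.2 µg/L.
Below outfall 2: Q → 35820 L/s, C = (33260·112.2 + 2560·1640)/35820 = 221.4 µg/L.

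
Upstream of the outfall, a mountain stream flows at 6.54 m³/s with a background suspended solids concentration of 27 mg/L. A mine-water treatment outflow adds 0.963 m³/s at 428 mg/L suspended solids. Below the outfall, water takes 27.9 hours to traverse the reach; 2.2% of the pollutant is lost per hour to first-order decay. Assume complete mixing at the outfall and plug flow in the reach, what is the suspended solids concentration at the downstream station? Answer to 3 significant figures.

42.2 mg/L

Mixed concentration C = ΣQC/ΣQ = (6.540·27.00 + 0.9630·428.0) / 7.503 = 588.7/7.503 = 78.47 mg/L.
2.2%/h lost → k = −ln(1 − 0.022) = 0.02225 h⁻¹.
After decay, C = 78.47 × e^(−kt) = 78.47 × 0.5376 = 42.18 mg/L.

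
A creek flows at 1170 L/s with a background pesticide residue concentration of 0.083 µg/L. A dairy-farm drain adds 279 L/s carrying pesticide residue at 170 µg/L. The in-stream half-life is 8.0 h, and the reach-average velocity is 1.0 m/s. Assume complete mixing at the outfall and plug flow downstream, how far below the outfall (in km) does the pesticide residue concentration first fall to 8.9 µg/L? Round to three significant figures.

54.2 km

After mixing, C = (1170·0.08300 + 279.0·170.0) / 1449 = 47530/1449 = 32.80 µg/L.
Half-life 8.0 h → k = ln 2 / 8.0 = 0.08664 h⁻¹ = 2.079 d⁻¹.
Set 32.80·exp(−k·t) = 8.9 → t = ln(32.80/8.9)/k = 54200 s = 15.05 h.
Distance = v·t = 1.0·54200 = 54200 m = 54.20 km.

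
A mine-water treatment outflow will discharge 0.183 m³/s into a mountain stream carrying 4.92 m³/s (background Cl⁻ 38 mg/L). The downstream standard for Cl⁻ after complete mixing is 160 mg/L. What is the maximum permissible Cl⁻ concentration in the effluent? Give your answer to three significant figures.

At the limit, (Qr·Cr + Qe·Cₑ)/(Qr + Qe) = 160:
Cₑ = (5.103·160 − 4.920·38.00) / 0.1830 = 3440 mg/L.

3440 mg/L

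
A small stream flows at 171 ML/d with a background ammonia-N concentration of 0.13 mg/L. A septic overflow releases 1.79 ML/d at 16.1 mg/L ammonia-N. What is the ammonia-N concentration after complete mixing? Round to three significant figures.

0.295 mg/L

Conservation of mass: C = (171.0·0.1300 + 1.790·16.10) / 172.8 = 51.05/172.8 = 0.2954 mg/L.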